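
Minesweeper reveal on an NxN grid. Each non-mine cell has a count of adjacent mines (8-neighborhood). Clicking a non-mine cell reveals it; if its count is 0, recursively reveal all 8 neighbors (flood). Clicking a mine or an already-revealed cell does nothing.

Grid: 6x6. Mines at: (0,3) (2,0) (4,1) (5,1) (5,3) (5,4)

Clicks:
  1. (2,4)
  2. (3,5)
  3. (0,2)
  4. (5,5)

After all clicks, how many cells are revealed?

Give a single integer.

Click 1 (2,4) count=0: revealed 21 new [(0,4) (0,5) (1,1) (1,2) (1,3) (1,4) (1,5) (2,1) (2,2) (2,3) (2,4) (2,5) (3,1) (3,2) (3,3) (3,4) (3,5) (4,2) (4,3) (4,4) (4,5)] -> total=21
Click 2 (3,5) count=0: revealed 0 new [(none)] -> total=21
Click 3 (0,2) count=1: revealed 1 new [(0,2)] -> total=22
Click 4 (5,5) count=1: revealed 1 new [(5,5)] -> total=23

Answer: 23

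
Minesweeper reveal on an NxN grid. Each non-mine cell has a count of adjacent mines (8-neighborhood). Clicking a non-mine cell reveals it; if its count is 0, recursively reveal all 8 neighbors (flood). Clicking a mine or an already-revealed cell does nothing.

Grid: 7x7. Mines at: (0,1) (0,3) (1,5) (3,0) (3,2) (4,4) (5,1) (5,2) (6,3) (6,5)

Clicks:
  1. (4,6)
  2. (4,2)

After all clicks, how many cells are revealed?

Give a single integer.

Answer: 9

Derivation:
Click 1 (4,6) count=0: revealed 8 new [(2,5) (2,6) (3,5) (3,6) (4,5) (4,6) (5,5) (5,6)] -> total=8
Click 2 (4,2) count=3: revealed 1 new [(4,2)] -> total=9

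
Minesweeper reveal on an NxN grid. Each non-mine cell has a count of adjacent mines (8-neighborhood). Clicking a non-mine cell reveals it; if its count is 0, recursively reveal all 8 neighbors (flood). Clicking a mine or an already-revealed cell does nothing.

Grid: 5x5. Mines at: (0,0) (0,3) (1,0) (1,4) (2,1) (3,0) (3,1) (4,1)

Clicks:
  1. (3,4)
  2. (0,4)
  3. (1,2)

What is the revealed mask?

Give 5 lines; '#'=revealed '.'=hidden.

Answer: ....#
..#..
..###
..###
..###

Derivation:
Click 1 (3,4) count=0: revealed 9 new [(2,2) (2,3) (2,4) (3,2) (3,3) (3,4) (4,2) (4,3) (4,4)] -> total=9
Click 2 (0,4) count=2: revealed 1 new [(0,4)] -> total=10
Click 3 (1,2) count=2: revealed 1 new [(1,2)] -> total=11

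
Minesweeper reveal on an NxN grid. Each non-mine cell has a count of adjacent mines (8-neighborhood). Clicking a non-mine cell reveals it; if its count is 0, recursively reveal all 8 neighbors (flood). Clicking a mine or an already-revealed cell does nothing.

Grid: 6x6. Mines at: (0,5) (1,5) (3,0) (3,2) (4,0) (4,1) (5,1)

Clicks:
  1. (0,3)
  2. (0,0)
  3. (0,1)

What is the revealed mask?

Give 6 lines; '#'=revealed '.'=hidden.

Answer: #####.
#####.
#####.
......
......
......

Derivation:
Click 1 (0,3) count=0: revealed 15 new [(0,0) (0,1) (0,2) (0,3) (0,4) (1,0) (1,1) (1,2) (1,3) (1,4) (2,0) (2,1) (2,2) (2,3) (2,4)] -> total=15
Click 2 (0,0) count=0: revealed 0 new [(none)] -> total=15
Click 3 (0,1) count=0: revealed 0 new [(none)] -> total=15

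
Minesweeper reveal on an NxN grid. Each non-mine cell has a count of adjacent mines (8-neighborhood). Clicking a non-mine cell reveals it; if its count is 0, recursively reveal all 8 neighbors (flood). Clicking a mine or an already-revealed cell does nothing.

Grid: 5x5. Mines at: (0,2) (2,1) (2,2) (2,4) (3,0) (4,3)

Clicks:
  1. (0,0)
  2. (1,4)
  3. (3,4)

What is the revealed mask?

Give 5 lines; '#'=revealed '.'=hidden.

Click 1 (0,0) count=0: revealed 4 new [(0,0) (0,1) (1,0) (1,1)] -> total=4
Click 2 (1,4) count=1: revealed 1 new [(1,4)] -> total=5
Click 3 (3,4) count=2: revealed 1 new [(3,4)] -> total=6

Answer: ##...
##..#
.....
....#
.....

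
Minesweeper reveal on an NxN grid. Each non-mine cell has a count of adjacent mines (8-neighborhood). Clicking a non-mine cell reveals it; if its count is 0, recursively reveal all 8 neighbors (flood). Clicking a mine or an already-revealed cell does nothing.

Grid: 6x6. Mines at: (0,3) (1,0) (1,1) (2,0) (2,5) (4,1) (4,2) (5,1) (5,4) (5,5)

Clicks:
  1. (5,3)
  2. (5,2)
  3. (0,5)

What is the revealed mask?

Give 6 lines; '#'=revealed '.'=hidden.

Click 1 (5,3) count=2: revealed 1 new [(5,3)] -> total=1
Click 2 (5,2) count=3: revealed 1 new [(5,2)] -> total=2
Click 3 (0,5) count=0: revealed 4 new [(0,4) (0,5) (1,4) (1,5)] -> total=6

Answer: ....##
....##
......
......
......
..##..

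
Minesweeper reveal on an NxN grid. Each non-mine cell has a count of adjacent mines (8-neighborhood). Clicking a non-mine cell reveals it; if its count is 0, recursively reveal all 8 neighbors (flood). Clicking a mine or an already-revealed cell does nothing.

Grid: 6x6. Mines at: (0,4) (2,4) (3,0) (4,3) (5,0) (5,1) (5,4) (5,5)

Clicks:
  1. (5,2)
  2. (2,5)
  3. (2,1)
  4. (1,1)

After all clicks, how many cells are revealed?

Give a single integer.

Answer: 17

Derivation:
Click 1 (5,2) count=2: revealed 1 new [(5,2)] -> total=1
Click 2 (2,5) count=1: revealed 1 new [(2,5)] -> total=2
Click 3 (2,1) count=1: revealed 1 new [(2,1)] -> total=3
Click 4 (1,1) count=0: revealed 14 new [(0,0) (0,1) (0,2) (0,3) (1,0) (1,1) (1,2) (1,3) (2,0) (2,2) (2,3) (3,1) (3,2) (3,3)] -> total=17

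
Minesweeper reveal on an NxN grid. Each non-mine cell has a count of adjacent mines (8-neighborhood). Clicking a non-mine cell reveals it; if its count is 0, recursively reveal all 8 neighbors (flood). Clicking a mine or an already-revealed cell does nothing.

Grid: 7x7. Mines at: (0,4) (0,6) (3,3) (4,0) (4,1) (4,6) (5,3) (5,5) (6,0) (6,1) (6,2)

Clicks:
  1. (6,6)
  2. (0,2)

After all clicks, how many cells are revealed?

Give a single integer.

Click 1 (6,6) count=1: revealed 1 new [(6,6)] -> total=1
Click 2 (0,2) count=0: revealed 15 new [(0,0) (0,1) (0,2) (0,3) (1,0) (1,1) (1,2) (1,3) (2,0) (2,1) (2,2) (2,3) (3,0) (3,1) (3,2)] -> total=16

Answer: 16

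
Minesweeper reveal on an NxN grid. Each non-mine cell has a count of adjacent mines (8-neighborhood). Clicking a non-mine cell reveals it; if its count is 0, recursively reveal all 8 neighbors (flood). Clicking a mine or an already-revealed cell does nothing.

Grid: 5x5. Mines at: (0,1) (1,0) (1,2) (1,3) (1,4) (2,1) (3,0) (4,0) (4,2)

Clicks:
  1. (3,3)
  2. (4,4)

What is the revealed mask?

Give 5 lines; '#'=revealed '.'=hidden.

Answer: .....
.....
...##
...##
...##

Derivation:
Click 1 (3,3) count=1: revealed 1 new [(3,3)] -> total=1
Click 2 (4,4) count=0: revealed 5 new [(2,3) (2,4) (3,4) (4,3) (4,4)] -> total=6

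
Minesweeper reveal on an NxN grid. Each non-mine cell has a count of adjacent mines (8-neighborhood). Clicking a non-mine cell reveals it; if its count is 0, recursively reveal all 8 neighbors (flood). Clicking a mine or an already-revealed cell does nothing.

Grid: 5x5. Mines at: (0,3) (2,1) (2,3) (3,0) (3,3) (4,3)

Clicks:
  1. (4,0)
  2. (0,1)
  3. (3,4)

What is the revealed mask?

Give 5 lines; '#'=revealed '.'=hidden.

Click 1 (4,0) count=1: revealed 1 new [(4,0)] -> total=1
Click 2 (0,1) count=0: revealed 6 new [(0,0) (0,1) (0,2) (1,0) (1,1) (1,2)] -> total=7
Click 3 (3,4) count=3: revealed 1 new [(3,4)] -> total=8

Answer: ###..
###..
.....
....#
#....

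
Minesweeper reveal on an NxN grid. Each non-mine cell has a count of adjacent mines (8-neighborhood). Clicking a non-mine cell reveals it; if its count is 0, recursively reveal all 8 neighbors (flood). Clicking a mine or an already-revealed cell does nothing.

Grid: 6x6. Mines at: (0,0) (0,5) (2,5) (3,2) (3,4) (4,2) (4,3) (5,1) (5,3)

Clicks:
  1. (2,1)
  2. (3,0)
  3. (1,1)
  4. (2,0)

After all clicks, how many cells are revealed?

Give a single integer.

Click 1 (2,1) count=1: revealed 1 new [(2,1)] -> total=1
Click 2 (3,0) count=0: revealed 7 new [(1,0) (1,1) (2,0) (3,0) (3,1) (4,0) (4,1)] -> total=8
Click 3 (1,1) count=1: revealed 0 new [(none)] -> total=8
Click 4 (2,0) count=0: revealed 0 new [(none)] -> total=8

Answer: 8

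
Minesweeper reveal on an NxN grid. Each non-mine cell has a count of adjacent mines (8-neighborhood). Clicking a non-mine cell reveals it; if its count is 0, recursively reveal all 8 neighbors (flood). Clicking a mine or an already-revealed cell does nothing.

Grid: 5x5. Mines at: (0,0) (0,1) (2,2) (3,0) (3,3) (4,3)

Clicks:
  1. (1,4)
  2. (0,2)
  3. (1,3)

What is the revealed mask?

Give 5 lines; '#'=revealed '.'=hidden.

Click 1 (1,4) count=0: revealed 8 new [(0,2) (0,3) (0,4) (1,2) (1,3) (1,4) (2,3) (2,4)] -> total=8
Click 2 (0,2) count=1: revealed 0 new [(none)] -> total=8
Click 3 (1,3) count=1: revealed 0 new [(none)] -> total=8

Answer: ..###
..###
...##
.....
.....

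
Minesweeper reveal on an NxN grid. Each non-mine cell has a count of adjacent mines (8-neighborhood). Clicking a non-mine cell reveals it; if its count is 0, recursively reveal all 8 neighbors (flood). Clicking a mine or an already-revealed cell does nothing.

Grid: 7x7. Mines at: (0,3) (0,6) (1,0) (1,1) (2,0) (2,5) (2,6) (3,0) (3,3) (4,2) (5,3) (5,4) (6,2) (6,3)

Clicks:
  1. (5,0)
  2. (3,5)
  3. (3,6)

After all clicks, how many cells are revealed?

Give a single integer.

Click 1 (5,0) count=0: revealed 6 new [(4,0) (4,1) (5,0) (5,1) (6,0) (6,1)] -> total=6
Click 2 (3,5) count=2: revealed 1 new [(3,5)] -> total=7
Click 3 (3,6) count=2: revealed 1 new [(3,6)] -> total=8

Answer: 8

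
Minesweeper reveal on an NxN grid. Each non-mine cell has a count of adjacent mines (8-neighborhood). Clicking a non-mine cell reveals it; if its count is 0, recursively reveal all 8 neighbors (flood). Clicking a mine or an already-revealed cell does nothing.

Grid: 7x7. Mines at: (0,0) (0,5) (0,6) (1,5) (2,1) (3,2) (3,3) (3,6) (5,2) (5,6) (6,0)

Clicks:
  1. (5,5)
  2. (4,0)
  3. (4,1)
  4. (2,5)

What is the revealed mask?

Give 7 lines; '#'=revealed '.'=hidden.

Answer: .......
.......
.....#.
##.....
##.....
##...#.
.......

Derivation:
Click 1 (5,5) count=1: revealed 1 new [(5,5)] -> total=1
Click 2 (4,0) count=0: revealed 6 new [(3,0) (3,1) (4,0) (4,1) (5,0) (5,1)] -> total=7
Click 3 (4,1) count=2: revealed 0 new [(none)] -> total=7
Click 4 (2,5) count=2: revealed 1 new [(2,5)] -> total=8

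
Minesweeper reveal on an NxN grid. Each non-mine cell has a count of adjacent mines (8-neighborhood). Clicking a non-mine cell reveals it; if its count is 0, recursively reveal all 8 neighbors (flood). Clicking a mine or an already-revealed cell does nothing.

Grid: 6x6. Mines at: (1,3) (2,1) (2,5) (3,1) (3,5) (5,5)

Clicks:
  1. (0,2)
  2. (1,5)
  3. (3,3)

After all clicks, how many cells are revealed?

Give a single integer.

Answer: 18

Derivation:
Click 1 (0,2) count=1: revealed 1 new [(0,2)] -> total=1
Click 2 (1,5) count=1: revealed 1 new [(1,5)] -> total=2
Click 3 (3,3) count=0: revealed 16 new [(2,2) (2,3) (2,4) (3,2) (3,3) (3,4) (4,0) (4,1) (4,2) (4,3) (4,4) (5,0) (5,1) (5,2) (5,3) (5,4)] -> total=18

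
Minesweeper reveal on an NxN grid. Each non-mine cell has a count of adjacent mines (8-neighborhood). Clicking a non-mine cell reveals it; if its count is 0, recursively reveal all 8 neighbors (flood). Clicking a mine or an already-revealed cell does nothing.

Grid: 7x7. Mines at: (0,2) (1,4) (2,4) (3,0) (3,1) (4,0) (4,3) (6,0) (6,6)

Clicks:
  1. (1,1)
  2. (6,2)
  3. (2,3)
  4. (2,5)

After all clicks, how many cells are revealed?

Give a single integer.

Answer: 13

Derivation:
Click 1 (1,1) count=1: revealed 1 new [(1,1)] -> total=1
Click 2 (6,2) count=0: revealed 10 new [(5,1) (5,2) (5,3) (5,4) (5,5) (6,1) (6,2) (6,3) (6,4) (6,5)] -> total=11
Click 3 (2,3) count=2: revealed 1 new [(2,3)] -> total=12
Click 4 (2,5) count=2: revealed 1 new [(2,5)] -> total=13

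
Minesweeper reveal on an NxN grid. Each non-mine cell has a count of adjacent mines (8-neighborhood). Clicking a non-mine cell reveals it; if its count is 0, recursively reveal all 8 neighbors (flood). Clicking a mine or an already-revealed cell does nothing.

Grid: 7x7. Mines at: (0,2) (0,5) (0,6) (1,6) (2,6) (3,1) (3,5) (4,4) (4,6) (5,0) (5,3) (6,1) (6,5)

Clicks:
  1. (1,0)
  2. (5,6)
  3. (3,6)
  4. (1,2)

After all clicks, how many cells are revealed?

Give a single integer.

Click 1 (1,0) count=0: revealed 6 new [(0,0) (0,1) (1,0) (1,1) (2,0) (2,1)] -> total=6
Click 2 (5,6) count=2: revealed 1 new [(5,6)] -> total=7
Click 3 (3,6) count=3: revealed 1 new [(3,6)] -> total=8
Click 4 (1,2) count=1: revealed 1 new [(1,2)] -> total=9

Answer: 9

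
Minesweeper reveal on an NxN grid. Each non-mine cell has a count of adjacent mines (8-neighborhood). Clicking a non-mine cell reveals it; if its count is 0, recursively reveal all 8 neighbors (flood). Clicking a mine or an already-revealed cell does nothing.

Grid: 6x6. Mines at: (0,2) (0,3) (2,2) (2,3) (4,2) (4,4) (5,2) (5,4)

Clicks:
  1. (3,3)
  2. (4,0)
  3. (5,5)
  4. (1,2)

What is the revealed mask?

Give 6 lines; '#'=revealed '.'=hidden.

Click 1 (3,3) count=4: revealed 1 new [(3,3)] -> total=1
Click 2 (4,0) count=0: revealed 12 new [(0,0) (0,1) (1,0) (1,1) (2,0) (2,1) (3,0) (3,1) (4,0) (4,1) (5,0) (5,1)] -> total=13
Click 3 (5,5) count=2: revealed 1 new [(5,5)] -> total=14
Click 4 (1,2) count=4: revealed 1 new [(1,2)] -> total=15

Answer: ##....
###...
##....
##.#..
##....
##...#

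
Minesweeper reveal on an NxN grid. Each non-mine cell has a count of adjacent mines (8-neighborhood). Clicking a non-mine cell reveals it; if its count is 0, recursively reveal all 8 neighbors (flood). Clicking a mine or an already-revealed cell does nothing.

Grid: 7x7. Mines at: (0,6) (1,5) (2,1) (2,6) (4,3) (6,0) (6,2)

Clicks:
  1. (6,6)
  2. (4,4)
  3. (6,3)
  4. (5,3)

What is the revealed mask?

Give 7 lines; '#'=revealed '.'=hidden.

Click 1 (6,6) count=0: revealed 14 new [(3,4) (3,5) (3,6) (4,4) (4,5) (4,6) (5,3) (5,4) (5,5) (5,6) (6,3) (6,4) (6,5) (6,6)] -> total=14
Click 2 (4,4) count=1: revealed 0 new [(none)] -> total=14
Click 3 (6,3) count=1: revealed 0 new [(none)] -> total=14
Click 4 (5,3) count=2: revealed 0 new [(none)] -> total=14

Answer: .......
.......
.......
....###
....###
...####
...####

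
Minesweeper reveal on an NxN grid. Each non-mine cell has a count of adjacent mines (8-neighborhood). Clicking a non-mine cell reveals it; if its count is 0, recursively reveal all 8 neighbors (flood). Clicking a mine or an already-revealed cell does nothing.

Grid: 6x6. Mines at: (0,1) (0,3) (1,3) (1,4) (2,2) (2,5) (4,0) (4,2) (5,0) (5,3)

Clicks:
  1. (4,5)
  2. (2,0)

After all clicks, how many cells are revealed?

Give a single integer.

Answer: 12

Derivation:
Click 1 (4,5) count=0: revealed 6 new [(3,4) (3,5) (4,4) (4,5) (5,4) (5,5)] -> total=6
Click 2 (2,0) count=0: revealed 6 new [(1,0) (1,1) (2,0) (2,1) (3,0) (3,1)] -> total=12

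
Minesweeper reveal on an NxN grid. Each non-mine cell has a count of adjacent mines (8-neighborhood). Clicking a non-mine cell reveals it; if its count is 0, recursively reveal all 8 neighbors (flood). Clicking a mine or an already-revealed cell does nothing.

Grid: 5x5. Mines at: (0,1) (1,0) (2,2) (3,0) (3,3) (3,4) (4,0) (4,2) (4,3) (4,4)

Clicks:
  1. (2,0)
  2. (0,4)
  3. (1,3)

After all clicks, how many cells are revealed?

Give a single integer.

Answer: 9

Derivation:
Click 1 (2,0) count=2: revealed 1 new [(2,0)] -> total=1
Click 2 (0,4) count=0: revealed 8 new [(0,2) (0,3) (0,4) (1,2) (1,3) (1,4) (2,3) (2,4)] -> total=9
Click 3 (1,3) count=1: revealed 0 new [(none)] -> total=9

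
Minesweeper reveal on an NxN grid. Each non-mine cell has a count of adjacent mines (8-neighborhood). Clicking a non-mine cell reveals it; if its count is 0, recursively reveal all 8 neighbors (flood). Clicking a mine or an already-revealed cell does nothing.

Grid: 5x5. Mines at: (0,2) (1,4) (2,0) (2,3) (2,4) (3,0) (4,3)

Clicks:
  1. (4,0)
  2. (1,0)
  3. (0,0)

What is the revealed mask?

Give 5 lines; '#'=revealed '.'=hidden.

Click 1 (4,0) count=1: revealed 1 new [(4,0)] -> total=1
Click 2 (1,0) count=1: revealed 1 new [(1,0)] -> total=2
Click 3 (0,0) count=0: revealed 3 new [(0,0) (0,1) (1,1)] -> total=5

Answer: ##...
##...
.....
.....
#....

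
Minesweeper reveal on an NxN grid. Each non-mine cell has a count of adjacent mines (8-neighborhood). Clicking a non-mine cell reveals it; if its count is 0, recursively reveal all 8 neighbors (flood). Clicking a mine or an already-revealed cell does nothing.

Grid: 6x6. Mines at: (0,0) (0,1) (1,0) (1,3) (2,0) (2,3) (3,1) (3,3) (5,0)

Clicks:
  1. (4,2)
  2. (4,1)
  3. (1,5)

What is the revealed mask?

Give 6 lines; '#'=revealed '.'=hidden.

Click 1 (4,2) count=2: revealed 1 new [(4,2)] -> total=1
Click 2 (4,1) count=2: revealed 1 new [(4,1)] -> total=2
Click 3 (1,5) count=0: revealed 16 new [(0,4) (0,5) (1,4) (1,5) (2,4) (2,5) (3,4) (3,5) (4,3) (4,4) (4,5) (5,1) (5,2) (5,3) (5,4) (5,5)] -> total=18

Answer: ....##
....##
....##
....##
.#####
.#####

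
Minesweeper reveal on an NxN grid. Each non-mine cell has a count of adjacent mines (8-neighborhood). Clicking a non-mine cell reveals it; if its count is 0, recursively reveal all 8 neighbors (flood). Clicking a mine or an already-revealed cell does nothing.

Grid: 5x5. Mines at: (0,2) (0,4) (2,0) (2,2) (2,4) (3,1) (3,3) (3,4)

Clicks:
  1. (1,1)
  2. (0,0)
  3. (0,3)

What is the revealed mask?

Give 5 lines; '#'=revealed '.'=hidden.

Answer: ##.#.
##...
.....
.....
.....

Derivation:
Click 1 (1,1) count=3: revealed 1 new [(1,1)] -> total=1
Click 2 (0,0) count=0: revealed 3 new [(0,0) (0,1) (1,0)] -> total=4
Click 3 (0,3) count=2: revealed 1 new [(0,3)] -> total=5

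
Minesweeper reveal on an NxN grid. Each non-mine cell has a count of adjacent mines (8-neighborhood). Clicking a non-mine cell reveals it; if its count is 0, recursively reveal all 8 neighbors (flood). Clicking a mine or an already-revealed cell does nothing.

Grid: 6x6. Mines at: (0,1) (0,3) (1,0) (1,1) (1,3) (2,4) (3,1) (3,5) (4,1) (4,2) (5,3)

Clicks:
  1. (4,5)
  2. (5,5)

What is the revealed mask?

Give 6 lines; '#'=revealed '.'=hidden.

Click 1 (4,5) count=1: revealed 1 new [(4,5)] -> total=1
Click 2 (5,5) count=0: revealed 3 new [(4,4) (5,4) (5,5)] -> total=4

Answer: ......
......
......
......
....##
....##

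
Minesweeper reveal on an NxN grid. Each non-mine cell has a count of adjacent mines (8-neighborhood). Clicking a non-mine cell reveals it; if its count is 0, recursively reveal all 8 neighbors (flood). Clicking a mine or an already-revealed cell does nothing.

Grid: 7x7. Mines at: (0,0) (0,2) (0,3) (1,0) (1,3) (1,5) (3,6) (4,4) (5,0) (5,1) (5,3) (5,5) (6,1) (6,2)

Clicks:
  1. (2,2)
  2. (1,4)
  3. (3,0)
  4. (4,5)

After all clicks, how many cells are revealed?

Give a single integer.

Click 1 (2,2) count=1: revealed 1 new [(2,2)] -> total=1
Click 2 (1,4) count=3: revealed 1 new [(1,4)] -> total=2
Click 3 (3,0) count=0: revealed 11 new [(2,0) (2,1) (2,3) (3,0) (3,1) (3,2) (3,3) (4,0) (4,1) (4,2) (4,3)] -> total=13
Click 4 (4,5) count=3: revealed 1 new [(4,5)] -> total=14

Answer: 14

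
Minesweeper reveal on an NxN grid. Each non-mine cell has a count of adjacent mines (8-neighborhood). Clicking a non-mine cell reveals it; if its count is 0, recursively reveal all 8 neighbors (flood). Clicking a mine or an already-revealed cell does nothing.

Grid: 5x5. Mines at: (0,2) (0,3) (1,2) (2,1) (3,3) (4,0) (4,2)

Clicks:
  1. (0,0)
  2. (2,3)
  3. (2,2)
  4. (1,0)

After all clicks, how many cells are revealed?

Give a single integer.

Click 1 (0,0) count=0: revealed 4 new [(0,0) (0,1) (1,0) (1,1)] -> total=4
Click 2 (2,3) count=2: revealed 1 new [(2,3)] -> total=5
Click 3 (2,2) count=3: revealed 1 new [(2,2)] -> total=6
Click 4 (1,0) count=1: revealed 0 new [(none)] -> total=6

Answer: 6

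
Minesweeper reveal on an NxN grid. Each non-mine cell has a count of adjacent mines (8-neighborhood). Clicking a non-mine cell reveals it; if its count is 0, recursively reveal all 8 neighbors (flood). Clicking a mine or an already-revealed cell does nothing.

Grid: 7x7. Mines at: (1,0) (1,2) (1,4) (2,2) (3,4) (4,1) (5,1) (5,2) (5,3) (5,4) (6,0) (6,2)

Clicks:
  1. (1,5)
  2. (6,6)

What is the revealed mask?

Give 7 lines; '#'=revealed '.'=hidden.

Click 1 (1,5) count=1: revealed 1 new [(1,5)] -> total=1
Click 2 (6,6) count=0: revealed 13 new [(0,5) (0,6) (1,6) (2,5) (2,6) (3,5) (3,6) (4,5) (4,6) (5,5) (5,6) (6,5) (6,6)] -> total=14

Answer: .....##
.....##
.....##
.....##
.....##
.....##
.....##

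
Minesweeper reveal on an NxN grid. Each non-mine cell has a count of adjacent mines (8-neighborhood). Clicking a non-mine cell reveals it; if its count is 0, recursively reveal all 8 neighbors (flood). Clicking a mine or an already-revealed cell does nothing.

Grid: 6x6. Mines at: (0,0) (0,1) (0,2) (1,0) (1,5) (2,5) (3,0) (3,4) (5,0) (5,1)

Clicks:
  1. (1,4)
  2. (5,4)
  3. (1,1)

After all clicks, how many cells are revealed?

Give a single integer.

Click 1 (1,4) count=2: revealed 1 new [(1,4)] -> total=1
Click 2 (5,4) count=0: revealed 8 new [(4,2) (4,3) (4,4) (4,5) (5,2) (5,3) (5,4) (5,5)] -> total=9
Click 3 (1,1) count=4: revealed 1 new [(1,1)] -> total=10

Answer: 10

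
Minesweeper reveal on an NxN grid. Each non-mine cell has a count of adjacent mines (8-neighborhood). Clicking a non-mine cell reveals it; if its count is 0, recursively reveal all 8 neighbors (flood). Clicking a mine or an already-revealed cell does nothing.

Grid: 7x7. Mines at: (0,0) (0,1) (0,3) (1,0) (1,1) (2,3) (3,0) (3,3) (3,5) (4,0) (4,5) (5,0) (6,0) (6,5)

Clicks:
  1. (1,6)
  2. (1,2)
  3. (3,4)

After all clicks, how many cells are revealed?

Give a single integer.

Answer: 11

Derivation:
Click 1 (1,6) count=0: revealed 9 new [(0,4) (0,5) (0,6) (1,4) (1,5) (1,6) (2,4) (2,5) (2,6)] -> total=9
Click 2 (1,2) count=4: revealed 1 new [(1,2)] -> total=10
Click 3 (3,4) count=4: revealed 1 new [(3,4)] -> total=11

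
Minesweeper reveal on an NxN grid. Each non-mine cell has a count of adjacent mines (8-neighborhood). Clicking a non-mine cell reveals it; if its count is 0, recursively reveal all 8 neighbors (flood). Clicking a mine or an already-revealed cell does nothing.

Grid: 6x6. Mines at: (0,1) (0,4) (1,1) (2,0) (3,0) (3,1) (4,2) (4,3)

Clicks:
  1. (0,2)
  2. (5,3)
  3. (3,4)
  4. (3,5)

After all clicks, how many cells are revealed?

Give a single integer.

Click 1 (0,2) count=2: revealed 1 new [(0,2)] -> total=1
Click 2 (5,3) count=2: revealed 1 new [(5,3)] -> total=2
Click 3 (3,4) count=1: revealed 1 new [(3,4)] -> total=3
Click 4 (3,5) count=0: revealed 15 new [(1,2) (1,3) (1,4) (1,5) (2,2) (2,3) (2,4) (2,5) (3,2) (3,3) (3,5) (4,4) (4,5) (5,4) (5,5)] -> total=18

Answer: 18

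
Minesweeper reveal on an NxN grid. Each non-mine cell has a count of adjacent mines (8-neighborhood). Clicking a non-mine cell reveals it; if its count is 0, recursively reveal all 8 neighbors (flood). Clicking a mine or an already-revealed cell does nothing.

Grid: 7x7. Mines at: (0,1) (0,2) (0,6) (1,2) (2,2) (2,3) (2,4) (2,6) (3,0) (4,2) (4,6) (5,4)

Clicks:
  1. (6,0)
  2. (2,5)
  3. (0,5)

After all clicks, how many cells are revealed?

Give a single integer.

Click 1 (6,0) count=0: revealed 10 new [(4,0) (4,1) (5,0) (5,1) (5,2) (5,3) (6,0) (6,1) (6,2) (6,3)] -> total=10
Click 2 (2,5) count=2: revealed 1 new [(2,5)] -> total=11
Click 3 (0,5) count=1: revealed 1 new [(0,5)] -> total=12

Answer: 12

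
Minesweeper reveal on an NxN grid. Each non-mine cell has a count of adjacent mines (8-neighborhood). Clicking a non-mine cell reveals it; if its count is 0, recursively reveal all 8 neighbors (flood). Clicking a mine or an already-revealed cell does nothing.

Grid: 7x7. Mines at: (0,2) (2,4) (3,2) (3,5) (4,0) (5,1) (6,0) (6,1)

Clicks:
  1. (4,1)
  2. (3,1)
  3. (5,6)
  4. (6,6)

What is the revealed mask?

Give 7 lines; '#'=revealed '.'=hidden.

Click 1 (4,1) count=3: revealed 1 new [(4,1)] -> total=1
Click 2 (3,1) count=2: revealed 1 new [(3,1)] -> total=2
Click 3 (5,6) count=0: revealed 15 new [(4,2) (4,3) (4,4) (4,5) (4,6) (5,2) (5,3) (5,4) (5,5) (5,6) (6,2) (6,3) (6,4) (6,5) (6,6)] -> total=17
Click 4 (6,6) count=0: revealed 0 new [(none)] -> total=17

Answer: .......
.......
.......
.#.....
.######
..#####
..#####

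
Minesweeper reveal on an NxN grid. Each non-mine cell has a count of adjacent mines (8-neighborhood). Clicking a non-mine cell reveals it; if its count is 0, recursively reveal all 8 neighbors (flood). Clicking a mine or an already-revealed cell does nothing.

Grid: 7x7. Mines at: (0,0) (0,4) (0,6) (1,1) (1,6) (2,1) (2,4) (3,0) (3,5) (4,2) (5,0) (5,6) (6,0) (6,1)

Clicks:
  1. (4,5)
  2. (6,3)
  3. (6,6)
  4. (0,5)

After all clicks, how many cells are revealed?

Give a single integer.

Answer: 13

Derivation:
Click 1 (4,5) count=2: revealed 1 new [(4,5)] -> total=1
Click 2 (6,3) count=0: revealed 10 new [(4,3) (4,4) (5,2) (5,3) (5,4) (5,5) (6,2) (6,3) (6,4) (6,5)] -> total=11
Click 3 (6,6) count=1: revealed 1 new [(6,6)] -> total=12
Click 4 (0,5) count=3: revealed 1 new [(0,5)] -> total=13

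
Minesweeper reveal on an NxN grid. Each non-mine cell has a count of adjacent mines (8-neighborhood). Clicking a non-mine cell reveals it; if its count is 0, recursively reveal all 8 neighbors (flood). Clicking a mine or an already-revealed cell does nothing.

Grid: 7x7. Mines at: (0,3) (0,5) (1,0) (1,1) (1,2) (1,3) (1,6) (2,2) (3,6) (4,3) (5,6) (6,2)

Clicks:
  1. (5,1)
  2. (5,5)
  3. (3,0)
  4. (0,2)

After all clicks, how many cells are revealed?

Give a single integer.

Answer: 15

Derivation:
Click 1 (5,1) count=1: revealed 1 new [(5,1)] -> total=1
Click 2 (5,5) count=1: revealed 1 new [(5,5)] -> total=2
Click 3 (3,0) count=0: revealed 12 new [(2,0) (2,1) (3,0) (3,1) (3,2) (4,0) (4,1) (4,2) (5,0) (5,2) (6,0) (6,1)] -> total=14
Click 4 (0,2) count=4: revealed 1 new [(0,2)] -> total=15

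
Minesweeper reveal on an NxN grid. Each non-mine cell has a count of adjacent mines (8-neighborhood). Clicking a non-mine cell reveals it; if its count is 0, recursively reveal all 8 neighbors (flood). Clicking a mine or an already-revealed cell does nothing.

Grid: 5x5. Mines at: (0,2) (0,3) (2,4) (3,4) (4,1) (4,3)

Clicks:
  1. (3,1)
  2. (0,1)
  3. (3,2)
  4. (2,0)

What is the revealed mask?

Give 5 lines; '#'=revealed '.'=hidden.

Click 1 (3,1) count=1: revealed 1 new [(3,1)] -> total=1
Click 2 (0,1) count=1: revealed 1 new [(0,1)] -> total=2
Click 3 (3,2) count=2: revealed 1 new [(3,2)] -> total=3
Click 4 (2,0) count=0: revealed 11 new [(0,0) (1,0) (1,1) (1,2) (1,3) (2,0) (2,1) (2,2) (2,3) (3,0) (3,3)] -> total=14

Answer: ##...
####.
####.
####.
.....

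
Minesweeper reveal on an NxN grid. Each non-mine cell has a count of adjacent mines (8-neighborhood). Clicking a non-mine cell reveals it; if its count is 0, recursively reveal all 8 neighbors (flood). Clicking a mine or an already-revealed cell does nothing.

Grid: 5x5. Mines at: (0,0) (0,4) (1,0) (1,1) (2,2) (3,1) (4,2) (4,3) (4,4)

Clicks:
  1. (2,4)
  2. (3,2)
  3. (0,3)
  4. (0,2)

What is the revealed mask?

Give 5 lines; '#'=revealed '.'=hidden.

Answer: ..##.
...##
...##
..###
.....

Derivation:
Click 1 (2,4) count=0: revealed 6 new [(1,3) (1,4) (2,3) (2,4) (3,3) (3,4)] -> total=6
Click 2 (3,2) count=4: revealed 1 new [(3,2)] -> total=7
Click 3 (0,3) count=1: revealed 1 new [(0,3)] -> total=8
Click 4 (0,2) count=1: revealed 1 new [(0,2)] -> total=9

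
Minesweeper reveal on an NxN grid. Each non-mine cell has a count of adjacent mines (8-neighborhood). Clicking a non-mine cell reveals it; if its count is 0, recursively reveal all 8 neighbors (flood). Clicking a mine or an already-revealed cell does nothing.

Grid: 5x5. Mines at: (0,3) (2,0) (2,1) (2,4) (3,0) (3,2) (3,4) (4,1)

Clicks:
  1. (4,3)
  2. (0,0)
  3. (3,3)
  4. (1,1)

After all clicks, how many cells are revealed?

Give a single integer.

Answer: 8

Derivation:
Click 1 (4,3) count=2: revealed 1 new [(4,3)] -> total=1
Click 2 (0,0) count=0: revealed 6 new [(0,0) (0,1) (0,2) (1,0) (1,1) (1,2)] -> total=7
Click 3 (3,3) count=3: revealed 1 new [(3,3)] -> total=8
Click 4 (1,1) count=2: revealed 0 new [(none)] -> total=8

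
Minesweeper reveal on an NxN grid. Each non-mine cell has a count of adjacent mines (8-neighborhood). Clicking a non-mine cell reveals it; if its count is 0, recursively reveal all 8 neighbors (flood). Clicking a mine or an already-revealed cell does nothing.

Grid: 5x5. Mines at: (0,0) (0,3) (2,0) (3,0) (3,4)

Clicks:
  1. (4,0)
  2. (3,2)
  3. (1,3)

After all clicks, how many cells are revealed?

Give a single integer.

Click 1 (4,0) count=1: revealed 1 new [(4,0)] -> total=1
Click 2 (3,2) count=0: revealed 12 new [(1,1) (1,2) (1,3) (2,1) (2,2) (2,3) (3,1) (3,2) (3,3) (4,1) (4,2) (4,3)] -> total=13
Click 3 (1,3) count=1: revealed 0 new [(none)] -> total=13

Answer: 13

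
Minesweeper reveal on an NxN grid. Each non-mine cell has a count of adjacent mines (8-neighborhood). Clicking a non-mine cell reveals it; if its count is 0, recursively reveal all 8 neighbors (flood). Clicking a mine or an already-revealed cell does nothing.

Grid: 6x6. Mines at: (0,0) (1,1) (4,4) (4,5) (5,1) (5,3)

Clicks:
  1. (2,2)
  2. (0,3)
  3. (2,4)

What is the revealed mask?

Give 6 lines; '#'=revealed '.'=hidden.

Answer: ..####
..####
######
######
####..
......

Derivation:
Click 1 (2,2) count=1: revealed 1 new [(2,2)] -> total=1
Click 2 (0,3) count=0: revealed 23 new [(0,2) (0,3) (0,4) (0,5) (1,2) (1,3) (1,4) (1,5) (2,0) (2,1) (2,3) (2,4) (2,5) (3,0) (3,1) (3,2) (3,3) (3,4) (3,5) (4,0) (4,1) (4,2) (4,3)] -> total=24
Click 3 (2,4) count=0: revealed 0 new [(none)] -> total=24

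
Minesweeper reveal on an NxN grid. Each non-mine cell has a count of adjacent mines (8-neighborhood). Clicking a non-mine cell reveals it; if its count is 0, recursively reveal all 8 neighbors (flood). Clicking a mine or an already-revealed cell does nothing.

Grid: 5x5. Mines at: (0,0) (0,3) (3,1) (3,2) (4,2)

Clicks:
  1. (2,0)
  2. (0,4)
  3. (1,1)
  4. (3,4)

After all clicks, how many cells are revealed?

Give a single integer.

Answer: 11

Derivation:
Click 1 (2,0) count=1: revealed 1 new [(2,0)] -> total=1
Click 2 (0,4) count=1: revealed 1 new [(0,4)] -> total=2
Click 3 (1,1) count=1: revealed 1 new [(1,1)] -> total=3
Click 4 (3,4) count=0: revealed 8 new [(1,3) (1,4) (2,3) (2,4) (3,3) (3,4) (4,3) (4,4)] -> total=11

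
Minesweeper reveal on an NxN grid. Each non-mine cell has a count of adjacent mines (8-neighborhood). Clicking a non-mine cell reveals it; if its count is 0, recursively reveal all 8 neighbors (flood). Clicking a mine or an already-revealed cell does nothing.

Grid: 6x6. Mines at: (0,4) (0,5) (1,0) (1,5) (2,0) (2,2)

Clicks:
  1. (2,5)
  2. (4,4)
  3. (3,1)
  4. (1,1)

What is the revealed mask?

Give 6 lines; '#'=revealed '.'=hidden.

Answer: ......
.#....
...###
######
######
######

Derivation:
Click 1 (2,5) count=1: revealed 1 new [(2,5)] -> total=1
Click 2 (4,4) count=0: revealed 20 new [(2,3) (2,4) (3,0) (3,1) (3,2) (3,3) (3,4) (3,5) (4,0) (4,1) (4,2) (4,3) (4,4) (4,5) (5,0) (5,1) (5,2) (5,3) (5,4) (5,5)] -> total=21
Click 3 (3,1) count=2: revealed 0 new [(none)] -> total=21
Click 4 (1,1) count=3: revealed 1 new [(1,1)] -> total=22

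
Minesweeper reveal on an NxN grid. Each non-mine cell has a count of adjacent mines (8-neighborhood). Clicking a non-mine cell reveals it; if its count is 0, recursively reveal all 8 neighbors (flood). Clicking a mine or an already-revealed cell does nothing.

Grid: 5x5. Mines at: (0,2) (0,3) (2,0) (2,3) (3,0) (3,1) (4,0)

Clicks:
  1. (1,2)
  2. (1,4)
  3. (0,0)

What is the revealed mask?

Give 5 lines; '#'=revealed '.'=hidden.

Click 1 (1,2) count=3: revealed 1 new [(1,2)] -> total=1
Click 2 (1,4) count=2: revealed 1 new [(1,4)] -> total=2
Click 3 (0,0) count=0: revealed 4 new [(0,0) (0,1) (1,0) (1,1)] -> total=6

Answer: ##...
###.#
.....
.....
.....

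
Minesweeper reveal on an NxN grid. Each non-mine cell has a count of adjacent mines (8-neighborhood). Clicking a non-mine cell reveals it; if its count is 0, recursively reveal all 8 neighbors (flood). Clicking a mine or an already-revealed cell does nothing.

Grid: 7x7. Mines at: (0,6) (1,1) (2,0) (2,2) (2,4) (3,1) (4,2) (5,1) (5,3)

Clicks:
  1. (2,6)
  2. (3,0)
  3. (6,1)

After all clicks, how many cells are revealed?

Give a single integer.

Click 1 (2,6) count=0: revealed 16 new [(1,5) (1,6) (2,5) (2,6) (3,4) (3,5) (3,6) (4,4) (4,5) (4,6) (5,4) (5,5) (5,6) (6,4) (6,5) (6,6)] -> total=16
Click 2 (3,0) count=2: revealed 1 new [(3,0)] -> total=17
Click 3 (6,1) count=1: revealed 1 new [(6,1)] -> total=18

Answer: 18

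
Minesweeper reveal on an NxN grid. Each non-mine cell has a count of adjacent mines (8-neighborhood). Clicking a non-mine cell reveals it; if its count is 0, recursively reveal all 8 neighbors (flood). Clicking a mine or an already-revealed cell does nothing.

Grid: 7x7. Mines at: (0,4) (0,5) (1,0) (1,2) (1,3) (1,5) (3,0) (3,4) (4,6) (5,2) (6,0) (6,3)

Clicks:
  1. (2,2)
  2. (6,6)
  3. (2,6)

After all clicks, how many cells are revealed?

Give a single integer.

Click 1 (2,2) count=2: revealed 1 new [(2,2)] -> total=1
Click 2 (6,6) count=0: revealed 6 new [(5,4) (5,5) (5,6) (6,4) (6,5) (6,6)] -> total=7
Click 3 (2,6) count=1: revealed 1 new [(2,6)] -> total=8

Answer: 8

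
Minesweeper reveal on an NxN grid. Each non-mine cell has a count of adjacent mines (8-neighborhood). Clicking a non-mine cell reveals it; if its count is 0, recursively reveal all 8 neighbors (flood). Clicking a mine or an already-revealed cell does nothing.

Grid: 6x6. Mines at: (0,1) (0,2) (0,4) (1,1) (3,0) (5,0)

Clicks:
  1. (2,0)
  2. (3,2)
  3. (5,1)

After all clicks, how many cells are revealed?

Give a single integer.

Click 1 (2,0) count=2: revealed 1 new [(2,0)] -> total=1
Click 2 (3,2) count=0: revealed 24 new [(1,2) (1,3) (1,4) (1,5) (2,1) (2,2) (2,3) (2,4) (2,5) (3,1) (3,2) (3,3) (3,4) (3,5) (4,1) (4,2) (4,3) (4,4) (4,5) (5,1) (5,2) (5,3) (5,4) (5,5)] -> total=25
Click 3 (5,1) count=1: revealed 0 new [(none)] -> total=25

Answer: 25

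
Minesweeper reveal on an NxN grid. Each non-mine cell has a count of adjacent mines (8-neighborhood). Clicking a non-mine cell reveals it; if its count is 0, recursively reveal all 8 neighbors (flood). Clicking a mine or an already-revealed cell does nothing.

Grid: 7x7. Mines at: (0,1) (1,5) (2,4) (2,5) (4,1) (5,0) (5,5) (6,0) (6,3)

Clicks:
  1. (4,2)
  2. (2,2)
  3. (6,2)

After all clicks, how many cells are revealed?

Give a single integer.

Answer: 14

Derivation:
Click 1 (4,2) count=1: revealed 1 new [(4,2)] -> total=1
Click 2 (2,2) count=0: revealed 12 new [(1,0) (1,1) (1,2) (1,3) (2,0) (2,1) (2,2) (2,3) (3,0) (3,1) (3,2) (3,3)] -> total=13
Click 3 (6,2) count=1: revealed 1 new [(6,2)] -> total=14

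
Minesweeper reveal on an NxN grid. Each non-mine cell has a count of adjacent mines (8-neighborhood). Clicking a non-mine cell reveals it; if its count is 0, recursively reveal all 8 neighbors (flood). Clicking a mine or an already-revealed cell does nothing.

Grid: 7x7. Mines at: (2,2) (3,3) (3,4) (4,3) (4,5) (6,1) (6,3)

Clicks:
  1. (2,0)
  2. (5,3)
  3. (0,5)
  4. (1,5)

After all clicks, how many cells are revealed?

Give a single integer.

Answer: 32

Derivation:
Click 1 (2,0) count=0: revealed 31 new [(0,0) (0,1) (0,2) (0,3) (0,4) (0,5) (0,6) (1,0) (1,1) (1,2) (1,3) (1,4) (1,5) (1,6) (2,0) (2,1) (2,3) (2,4) (2,5) (2,6) (3,0) (3,1) (3,2) (3,5) (3,6) (4,0) (4,1) (4,2) (5,0) (5,1) (5,2)] -> total=31
Click 2 (5,3) count=2: revealed 1 new [(5,3)] -> total=32
Click 3 (0,5) count=0: revealed 0 new [(none)] -> total=32
Click 4 (1,5) count=0: revealed 0 new [(none)] -> total=32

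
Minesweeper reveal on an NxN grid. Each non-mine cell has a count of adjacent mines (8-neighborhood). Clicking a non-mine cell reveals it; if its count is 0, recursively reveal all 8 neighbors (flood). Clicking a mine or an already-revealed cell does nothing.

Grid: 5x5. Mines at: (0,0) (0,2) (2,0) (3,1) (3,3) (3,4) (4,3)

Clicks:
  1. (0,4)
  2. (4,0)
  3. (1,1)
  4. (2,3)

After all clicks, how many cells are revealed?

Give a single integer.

Click 1 (0,4) count=0: revealed 6 new [(0,3) (0,4) (1,3) (1,4) (2,3) (2,4)] -> total=6
Click 2 (4,0) count=1: revealed 1 new [(4,0)] -> total=7
Click 3 (1,1) count=3: revealed 1 new [(1,1)] -> total=8
Click 4 (2,3) count=2: revealed 0 new [(none)] -> total=8

Answer: 8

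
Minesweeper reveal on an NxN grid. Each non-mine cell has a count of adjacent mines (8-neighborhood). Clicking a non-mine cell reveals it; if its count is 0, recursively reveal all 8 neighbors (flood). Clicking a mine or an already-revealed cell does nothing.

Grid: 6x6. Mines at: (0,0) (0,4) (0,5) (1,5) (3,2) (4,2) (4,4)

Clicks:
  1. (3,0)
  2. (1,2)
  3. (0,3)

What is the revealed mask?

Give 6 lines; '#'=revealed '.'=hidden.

Click 1 (3,0) count=0: revealed 10 new [(1,0) (1,1) (2,0) (2,1) (3,0) (3,1) (4,0) (4,1) (5,0) (5,1)] -> total=10
Click 2 (1,2) count=0: revealed 7 new [(0,1) (0,2) (0,3) (1,2) (1,3) (2,2) (2,3)] -> total=17
Click 3 (0,3) count=1: revealed 0 new [(none)] -> total=17

Answer: .###..
####..
####..
##....
##....
##....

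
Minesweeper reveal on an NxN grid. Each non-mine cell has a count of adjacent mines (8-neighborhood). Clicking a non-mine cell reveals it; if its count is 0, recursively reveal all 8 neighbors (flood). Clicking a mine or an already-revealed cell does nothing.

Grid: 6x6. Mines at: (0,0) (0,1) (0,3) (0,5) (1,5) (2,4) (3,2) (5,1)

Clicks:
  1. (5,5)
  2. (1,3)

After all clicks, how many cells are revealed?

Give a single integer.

Answer: 12

Derivation:
Click 1 (5,5) count=0: revealed 11 new [(3,3) (3,4) (3,5) (4,2) (4,3) (4,4) (4,5) (5,2) (5,3) (5,4) (5,5)] -> total=11
Click 2 (1,3) count=2: revealed 1 new [(1,3)] -> total=12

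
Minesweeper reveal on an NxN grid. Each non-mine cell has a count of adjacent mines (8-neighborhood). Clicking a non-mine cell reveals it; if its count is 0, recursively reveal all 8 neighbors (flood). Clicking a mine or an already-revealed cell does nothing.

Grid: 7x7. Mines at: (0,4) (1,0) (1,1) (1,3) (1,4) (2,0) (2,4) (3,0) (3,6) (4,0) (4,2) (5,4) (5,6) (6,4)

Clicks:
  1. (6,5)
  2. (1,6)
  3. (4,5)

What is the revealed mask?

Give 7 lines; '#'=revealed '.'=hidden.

Answer: .....##
.....##
.....##
.......
.....#.
.......
.....#.

Derivation:
Click 1 (6,5) count=3: revealed 1 new [(6,5)] -> total=1
Click 2 (1,6) count=0: revealed 6 new [(0,5) (0,6) (1,5) (1,6) (2,5) (2,6)] -> total=7
Click 3 (4,5) count=3: revealed 1 new [(4,5)] -> total=8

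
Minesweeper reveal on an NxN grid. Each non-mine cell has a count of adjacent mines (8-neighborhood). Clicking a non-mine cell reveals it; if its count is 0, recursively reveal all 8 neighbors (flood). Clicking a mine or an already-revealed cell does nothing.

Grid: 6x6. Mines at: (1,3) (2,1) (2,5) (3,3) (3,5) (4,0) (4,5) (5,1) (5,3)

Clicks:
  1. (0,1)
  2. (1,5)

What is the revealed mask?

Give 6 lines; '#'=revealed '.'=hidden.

Click 1 (0,1) count=0: revealed 6 new [(0,0) (0,1) (0,2) (1,0) (1,1) (1,2)] -> total=6
Click 2 (1,5) count=1: revealed 1 new [(1,5)] -> total=7

Answer: ###...
###..#
......
......
......
......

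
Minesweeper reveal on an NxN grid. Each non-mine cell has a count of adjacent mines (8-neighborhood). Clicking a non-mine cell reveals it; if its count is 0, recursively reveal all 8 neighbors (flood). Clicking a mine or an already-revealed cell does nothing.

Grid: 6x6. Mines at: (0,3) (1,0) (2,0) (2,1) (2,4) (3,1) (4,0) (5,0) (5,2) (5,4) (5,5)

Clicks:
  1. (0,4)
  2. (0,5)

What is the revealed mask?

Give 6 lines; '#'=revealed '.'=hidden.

Click 1 (0,4) count=1: revealed 1 new [(0,4)] -> total=1
Click 2 (0,5) count=0: revealed 3 new [(0,5) (1,4) (1,5)] -> total=4

Answer: ....##
....##
......
......
......
......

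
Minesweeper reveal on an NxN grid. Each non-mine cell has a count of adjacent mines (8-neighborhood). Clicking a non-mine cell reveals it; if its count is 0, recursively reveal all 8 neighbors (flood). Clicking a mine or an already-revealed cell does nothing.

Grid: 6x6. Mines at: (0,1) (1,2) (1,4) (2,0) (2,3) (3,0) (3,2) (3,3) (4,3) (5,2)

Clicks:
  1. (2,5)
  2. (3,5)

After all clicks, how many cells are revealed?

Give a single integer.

Click 1 (2,5) count=1: revealed 1 new [(2,5)] -> total=1
Click 2 (3,5) count=0: revealed 7 new [(2,4) (3,4) (3,5) (4,4) (4,5) (5,4) (5,5)] -> total=8

Answer: 8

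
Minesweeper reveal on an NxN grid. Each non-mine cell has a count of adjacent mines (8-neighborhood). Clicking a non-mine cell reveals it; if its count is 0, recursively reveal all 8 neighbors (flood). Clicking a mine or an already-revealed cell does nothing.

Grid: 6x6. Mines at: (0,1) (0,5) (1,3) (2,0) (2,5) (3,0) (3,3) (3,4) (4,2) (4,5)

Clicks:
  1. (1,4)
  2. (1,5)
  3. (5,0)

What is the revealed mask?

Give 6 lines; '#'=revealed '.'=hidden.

Click 1 (1,4) count=3: revealed 1 new [(1,4)] -> total=1
Click 2 (1,5) count=2: revealed 1 new [(1,5)] -> total=2
Click 3 (5,0) count=0: revealed 4 new [(4,0) (4,1) (5,0) (5,1)] -> total=6

Answer: ......
....##
......
......
##....
##....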